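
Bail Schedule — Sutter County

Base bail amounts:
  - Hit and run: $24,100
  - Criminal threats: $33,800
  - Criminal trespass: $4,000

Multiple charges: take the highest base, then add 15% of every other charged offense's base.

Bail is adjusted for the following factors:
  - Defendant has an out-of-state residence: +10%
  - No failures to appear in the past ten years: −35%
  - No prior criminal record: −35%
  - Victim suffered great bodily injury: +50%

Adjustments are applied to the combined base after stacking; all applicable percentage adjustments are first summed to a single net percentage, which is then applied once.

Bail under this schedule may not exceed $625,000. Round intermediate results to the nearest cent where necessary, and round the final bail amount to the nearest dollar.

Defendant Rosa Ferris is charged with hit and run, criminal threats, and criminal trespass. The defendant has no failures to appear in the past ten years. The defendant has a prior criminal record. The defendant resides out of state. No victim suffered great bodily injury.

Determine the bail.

Base amounts from the schedule: hit and run $24,100; criminal threats $33,800; criminal trespass $4,000.
Stacking rule: highest base plus 15% of each additional charge. Highest is criminal threats at $33,800. Additional: $24,100 × 15% = $3,615; $4,000 × 15% = $600. Combined base = $33,800 + $4,215 = $38,015.
Net percentage adjustment: +10% −35% = −25%. $38,015 × 0.75 = $28,511.25.
$28,511.25 is within the $625,000 maximum.
Rounded to the nearest dollar: $28,511.

$28,511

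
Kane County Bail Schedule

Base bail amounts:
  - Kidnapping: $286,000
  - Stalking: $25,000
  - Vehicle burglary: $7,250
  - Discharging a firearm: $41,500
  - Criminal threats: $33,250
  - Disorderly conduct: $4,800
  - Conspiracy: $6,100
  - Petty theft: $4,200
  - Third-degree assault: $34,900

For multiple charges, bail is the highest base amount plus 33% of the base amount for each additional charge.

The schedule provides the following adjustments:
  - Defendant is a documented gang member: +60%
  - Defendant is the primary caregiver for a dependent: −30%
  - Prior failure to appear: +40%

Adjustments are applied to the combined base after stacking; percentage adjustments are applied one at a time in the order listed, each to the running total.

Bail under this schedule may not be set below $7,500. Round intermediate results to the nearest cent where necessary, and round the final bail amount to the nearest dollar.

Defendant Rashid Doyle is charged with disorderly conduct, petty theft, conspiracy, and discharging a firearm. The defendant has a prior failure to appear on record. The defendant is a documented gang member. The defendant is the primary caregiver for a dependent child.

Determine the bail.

$72,885

Base amounts from the schedule: disorderly conduct $4,800; petty theft $4,200; conspiracy $6,100; discharging a firearm $41,500.
Stacking rule: highest base plus 33% of each additional charge. Highest is discharging a firearm at $41,500. Additional: $4,800 × 33% = $1,584; $4,200 × 33% = $1,386; $6,100 × 33% = $2,013. Combined base = $41,500 + $4,983 = $46,483.
Defendant is a documented gang member (+60%): $46,483 × 1.6 = $74,372.80.
Defendant is the primary caregiver for a dependent (−30%): $74,372.80 × 0.7 = $52,060.96.
Prior failure to appear (+40%): $52,060.96 × 1.4 = $72,885.34.
$72,885.34 is at or above the $7,500 minimum.
Rounded to the nearest dollar: $72,885.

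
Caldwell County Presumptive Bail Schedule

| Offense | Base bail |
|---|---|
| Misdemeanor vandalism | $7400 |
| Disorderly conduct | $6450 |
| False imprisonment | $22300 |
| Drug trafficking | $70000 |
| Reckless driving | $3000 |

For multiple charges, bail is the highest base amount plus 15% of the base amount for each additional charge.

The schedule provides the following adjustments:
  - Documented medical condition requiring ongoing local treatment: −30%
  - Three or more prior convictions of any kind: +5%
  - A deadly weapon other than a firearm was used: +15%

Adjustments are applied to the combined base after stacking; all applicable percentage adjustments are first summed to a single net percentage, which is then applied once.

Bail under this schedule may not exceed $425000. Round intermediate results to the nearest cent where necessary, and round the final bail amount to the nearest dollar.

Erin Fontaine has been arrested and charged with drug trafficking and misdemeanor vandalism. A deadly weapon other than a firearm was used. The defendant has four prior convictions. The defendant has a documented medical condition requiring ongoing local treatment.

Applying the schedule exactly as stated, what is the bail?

$63999

Base amounts from the schedule: drug trafficking $70000; misdemeanor vandalism $7400.
Stacking rule: highest base plus 15% of each additional charge. Highest is drug trafficking at $70000. Additional: $7400 × 15% = $1110. Combined base = $70000 + $1110 = $71110.
Net percentage adjustment: −30% +5% +15% = −10%. $71110 × 0.9 = $63999.
$63999 is within the $425000 maximum.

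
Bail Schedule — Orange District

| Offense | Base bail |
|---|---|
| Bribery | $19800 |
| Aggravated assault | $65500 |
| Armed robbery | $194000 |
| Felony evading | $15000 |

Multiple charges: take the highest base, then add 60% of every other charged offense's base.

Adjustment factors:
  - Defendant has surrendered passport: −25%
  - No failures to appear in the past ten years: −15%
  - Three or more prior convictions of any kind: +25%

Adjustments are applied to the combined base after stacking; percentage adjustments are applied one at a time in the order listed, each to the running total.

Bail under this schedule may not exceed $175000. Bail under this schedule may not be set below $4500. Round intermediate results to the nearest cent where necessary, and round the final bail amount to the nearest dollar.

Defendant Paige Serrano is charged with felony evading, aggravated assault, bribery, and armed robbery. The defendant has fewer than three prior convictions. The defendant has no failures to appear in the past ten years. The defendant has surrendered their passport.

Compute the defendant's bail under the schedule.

$162040

Base amounts from the schedule: felony evading $15000; aggravated assault $65500; bribery $19800; armed robbery $194000.
Stacking rule: highest base plus 60% of each additional charge. Highest is armed robbery at $194000. Additional: $15000 × 60% = $9000; $65500 × 60% = $39300; $19800 × 60% = $11880. Combined base = $194000 + $60180 = $254180.
Defendant has surrendered passport (−25%): $254180 × 0.75 = $190635.
No failures to appear in the past ten years (−15%): $190635 × 0.85 = $162039.75.
$162039.75 is within the $175000 maximum.
$162039.75 is at or above the $4500 minimum.
Rounded to the nearest dollar: $162040.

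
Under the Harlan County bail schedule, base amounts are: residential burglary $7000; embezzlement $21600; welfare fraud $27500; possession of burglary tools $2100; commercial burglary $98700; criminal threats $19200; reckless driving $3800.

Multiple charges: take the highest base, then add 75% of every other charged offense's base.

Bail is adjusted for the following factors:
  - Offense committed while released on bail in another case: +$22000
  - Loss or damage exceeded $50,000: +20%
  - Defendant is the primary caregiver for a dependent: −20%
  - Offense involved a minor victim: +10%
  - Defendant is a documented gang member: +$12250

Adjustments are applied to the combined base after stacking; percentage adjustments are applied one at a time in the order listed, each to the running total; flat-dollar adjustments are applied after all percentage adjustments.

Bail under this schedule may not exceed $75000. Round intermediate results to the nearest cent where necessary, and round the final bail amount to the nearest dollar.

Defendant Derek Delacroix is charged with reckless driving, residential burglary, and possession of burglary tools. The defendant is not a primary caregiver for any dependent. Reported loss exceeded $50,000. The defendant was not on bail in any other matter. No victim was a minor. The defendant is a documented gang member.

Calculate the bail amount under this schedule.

Base amounts from the schedule: reckless driving $3800; residential burglary $7000; possession of burglary tools $2100.
Stacking rule: highest base plus 75% of each additional charge. Highest is residential burglary at $7000. Additional: $3800 × 75% = $2850; $2100 × 75% = $1575. Combined base = $7000 + $4425 = $11425.
Loss or damage exceeded $50,000 (+20%): $11425 × 1.2 = $13710.
Defendant is a documented gang member (+$12250 flat): $13710 + $12250 = $25960.
$25960 is within the $75000 maximum.

$25960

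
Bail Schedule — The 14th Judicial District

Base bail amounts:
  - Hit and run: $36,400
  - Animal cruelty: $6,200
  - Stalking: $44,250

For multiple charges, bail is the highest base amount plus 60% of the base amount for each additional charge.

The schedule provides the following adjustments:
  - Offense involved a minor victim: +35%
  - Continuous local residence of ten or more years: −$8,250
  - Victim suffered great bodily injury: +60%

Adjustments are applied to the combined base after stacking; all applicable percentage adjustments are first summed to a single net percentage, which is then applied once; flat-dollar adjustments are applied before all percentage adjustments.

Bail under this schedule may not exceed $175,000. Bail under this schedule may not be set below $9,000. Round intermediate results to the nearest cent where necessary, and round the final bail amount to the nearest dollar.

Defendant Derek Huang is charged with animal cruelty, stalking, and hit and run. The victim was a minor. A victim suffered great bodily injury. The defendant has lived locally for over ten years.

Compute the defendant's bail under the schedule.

$120,042

Base amounts from the schedule: animal cruelty $6,200; stalking $44,250; hit and run $36,400.
Stacking rule: highest base plus 60% of each additional charge. Highest is stalking at $44,250. Additional: $6,200 × 60% = $3,720; $36,400 × 60% = $21,840. Combined base = $44,250 + $25,560 = $69,810.
Continuous local residence of ten or more years (−$8,250 flat): $69,810 − $8,250 = $61,560.
Net percentage adjustment: +35% +60% = +95%. $61,560 × 1.95 = $120,042.
$120,042 is within the $175,000 maximum.
$120,042 is at or above the $9,000 minimum.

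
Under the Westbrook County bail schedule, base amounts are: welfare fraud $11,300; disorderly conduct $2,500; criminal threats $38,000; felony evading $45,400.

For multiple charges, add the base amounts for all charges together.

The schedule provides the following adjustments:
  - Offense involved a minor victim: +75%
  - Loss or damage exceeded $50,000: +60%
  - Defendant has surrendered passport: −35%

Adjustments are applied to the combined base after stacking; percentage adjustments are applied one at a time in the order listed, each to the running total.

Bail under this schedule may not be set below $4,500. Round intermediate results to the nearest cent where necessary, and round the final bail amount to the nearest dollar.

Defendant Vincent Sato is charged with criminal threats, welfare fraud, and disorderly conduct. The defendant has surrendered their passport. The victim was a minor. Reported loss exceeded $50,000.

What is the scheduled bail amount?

Base amounts from the schedule: criminal threats $38,000; welfare fraud $11,300; disorderly conduct $2,500.
Stacking rule: sum of all bases. $38,000 + $11,300 + $2,500 = $51,800.
Offense involved a minor victim (+75%): $51,800 × 1.75 = $90,650.
Loss or damage exceeded $50,000 (+60%): $90,650 × 1.6 = $145,040.
Defendant has surrendered passport (−35%): $145,040 × 0.65 = $94,276.
$94,276 is at or above the $4,500 minimum.

$94,276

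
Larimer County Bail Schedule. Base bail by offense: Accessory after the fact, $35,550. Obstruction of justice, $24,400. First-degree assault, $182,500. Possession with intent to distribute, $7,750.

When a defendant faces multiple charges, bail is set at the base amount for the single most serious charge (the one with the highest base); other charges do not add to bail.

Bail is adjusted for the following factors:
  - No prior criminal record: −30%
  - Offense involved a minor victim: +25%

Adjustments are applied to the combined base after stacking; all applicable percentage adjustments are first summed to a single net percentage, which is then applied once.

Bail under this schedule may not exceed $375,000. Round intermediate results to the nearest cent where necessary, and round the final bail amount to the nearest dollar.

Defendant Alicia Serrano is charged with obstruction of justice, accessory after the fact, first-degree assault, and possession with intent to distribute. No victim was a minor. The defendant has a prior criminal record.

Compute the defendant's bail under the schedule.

$182,500

Base amounts from the schedule: obstruction of justice $24,400; accessory after the fact $35,550; first-degree assault $182,500; possession with intent to distribute $7,750.
Stacking rule: use the highest base only. Highest is first-degree assault at $182,500. Combined base = $182,500.
No adjustment factors apply to this defendant.
$182,500 is within the $375,000 maximum.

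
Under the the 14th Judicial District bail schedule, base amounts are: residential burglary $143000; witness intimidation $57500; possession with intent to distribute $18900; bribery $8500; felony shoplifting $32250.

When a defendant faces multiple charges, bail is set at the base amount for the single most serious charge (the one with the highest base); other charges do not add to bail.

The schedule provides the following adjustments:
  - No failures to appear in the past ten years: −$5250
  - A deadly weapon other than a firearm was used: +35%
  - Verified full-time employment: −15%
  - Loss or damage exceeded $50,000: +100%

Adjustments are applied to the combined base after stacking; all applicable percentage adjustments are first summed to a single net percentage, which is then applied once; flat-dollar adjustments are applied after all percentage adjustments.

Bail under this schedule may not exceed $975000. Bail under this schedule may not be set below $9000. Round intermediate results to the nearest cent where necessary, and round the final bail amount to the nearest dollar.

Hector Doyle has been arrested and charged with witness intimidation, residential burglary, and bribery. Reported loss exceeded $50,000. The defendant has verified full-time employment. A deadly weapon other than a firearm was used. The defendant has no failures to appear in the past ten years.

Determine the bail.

Base amounts from the schedule: witness intimidation $57500; residential burglary $143000; bribery $8500.
Stacking rule: use the highest base only. Highest is residential burglary at $143000. Combined base = $143000.
Net percentage adjustment: +35% −15% +100% = +120%. $143000 × 2.2 = $314600.
No failures to appear in the past ten years (−$5250 flat): $314600 − $5250 = $309350.
$309350 is within the $975000 maximum.
$309350 is at or above the $9000 minimum.

$309350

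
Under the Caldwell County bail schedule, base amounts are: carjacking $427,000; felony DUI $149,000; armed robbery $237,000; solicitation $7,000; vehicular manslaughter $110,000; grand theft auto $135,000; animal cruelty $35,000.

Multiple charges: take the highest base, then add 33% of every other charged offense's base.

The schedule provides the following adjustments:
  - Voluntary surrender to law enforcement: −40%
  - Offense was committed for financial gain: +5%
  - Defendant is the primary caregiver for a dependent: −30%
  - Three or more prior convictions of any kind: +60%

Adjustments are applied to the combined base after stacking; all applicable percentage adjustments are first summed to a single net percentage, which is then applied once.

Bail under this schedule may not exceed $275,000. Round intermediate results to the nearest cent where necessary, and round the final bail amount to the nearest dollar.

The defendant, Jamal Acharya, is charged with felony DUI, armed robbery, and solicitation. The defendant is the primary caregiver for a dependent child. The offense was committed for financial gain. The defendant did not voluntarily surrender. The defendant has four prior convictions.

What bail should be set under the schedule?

$275,000

Base amounts from the schedule: felony DUI $149,000; armed robbery $237,000; solicitation $7,000.
Stacking rule: highest base plus 33% of each additional charge. Highest is armed robbery at $237,000. Additional: $149,000 × 33% = $49,170; $7,000 × 33% = $2,310. Combined base = $237,000 + $51,480 = $288,480.
Net percentage adjustment: +5% −30% +60% = +35%. $288,480 × 1.35 = $389,448.
Result $389,448 exceeds the maximum of $275,000; bail is capped at $275,000.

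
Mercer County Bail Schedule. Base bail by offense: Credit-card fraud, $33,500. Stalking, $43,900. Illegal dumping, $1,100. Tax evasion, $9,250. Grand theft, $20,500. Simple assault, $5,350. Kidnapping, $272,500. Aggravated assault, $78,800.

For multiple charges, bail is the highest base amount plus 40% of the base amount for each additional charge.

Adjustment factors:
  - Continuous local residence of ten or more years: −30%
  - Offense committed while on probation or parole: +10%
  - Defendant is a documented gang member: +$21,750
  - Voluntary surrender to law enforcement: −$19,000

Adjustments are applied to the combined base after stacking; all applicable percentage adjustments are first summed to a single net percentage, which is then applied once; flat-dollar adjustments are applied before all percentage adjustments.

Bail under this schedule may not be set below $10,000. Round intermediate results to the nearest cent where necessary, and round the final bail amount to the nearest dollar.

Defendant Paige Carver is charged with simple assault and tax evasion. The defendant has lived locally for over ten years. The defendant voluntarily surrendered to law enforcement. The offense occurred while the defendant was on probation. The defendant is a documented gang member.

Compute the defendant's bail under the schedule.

Base amounts from the schedule: simple assault $5,350; tax evasion $9,250.
Stacking rule: highest base plus 40% of each additional charge. Highest is tax evasion at $9,250. Additional: $5,350 × 40% = $2,140. Combined base = $9,250 + $2,140 = $11,390.
Defendant is a documented gang member (+$21,750 flat): $11,390 + $21,750 = $33,140.
Voluntary surrender to law enforcement (−$19,000 flat): $33,140 − $19,000 = $14,140.
Net percentage adjustment: −30% +10% = −20%. $14,140 × 0.8 = $11,312.
$11,312 is at or above the $10,000 minimum.

$11,312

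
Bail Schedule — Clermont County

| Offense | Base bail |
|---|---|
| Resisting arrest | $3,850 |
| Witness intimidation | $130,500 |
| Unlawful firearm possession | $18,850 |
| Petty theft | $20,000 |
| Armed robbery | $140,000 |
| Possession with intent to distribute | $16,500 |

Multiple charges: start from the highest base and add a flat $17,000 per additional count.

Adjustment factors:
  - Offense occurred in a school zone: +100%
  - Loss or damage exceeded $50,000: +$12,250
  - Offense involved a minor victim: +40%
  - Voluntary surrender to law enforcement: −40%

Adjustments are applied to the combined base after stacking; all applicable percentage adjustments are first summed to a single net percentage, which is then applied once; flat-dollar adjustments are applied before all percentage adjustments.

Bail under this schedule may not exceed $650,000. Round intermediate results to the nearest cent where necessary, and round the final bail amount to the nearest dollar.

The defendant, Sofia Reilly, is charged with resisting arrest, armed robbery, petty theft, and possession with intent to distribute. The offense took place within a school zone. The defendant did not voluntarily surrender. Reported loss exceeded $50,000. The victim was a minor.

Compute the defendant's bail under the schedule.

Base amounts from the schedule: resisting arrest $3,850; armed robbery $140,000; petty theft $20,000; possession with intent to distribute $16,500.
Stacking rule: highest base plus $17,000 per additional charge. Highest is armed robbery at $140,000; 3 additional charges → +$51,000. Combined base = $191,000.
Loss or damage exceeded $50,000 (+$12,250 flat): $191,000 + $12,250 = $203,250.
Net percentage adjustment: +100% +40% = +140%. $203,250 × 2.4 = $487,800.
$487,800 is within the $650,000 maximum.

$487,800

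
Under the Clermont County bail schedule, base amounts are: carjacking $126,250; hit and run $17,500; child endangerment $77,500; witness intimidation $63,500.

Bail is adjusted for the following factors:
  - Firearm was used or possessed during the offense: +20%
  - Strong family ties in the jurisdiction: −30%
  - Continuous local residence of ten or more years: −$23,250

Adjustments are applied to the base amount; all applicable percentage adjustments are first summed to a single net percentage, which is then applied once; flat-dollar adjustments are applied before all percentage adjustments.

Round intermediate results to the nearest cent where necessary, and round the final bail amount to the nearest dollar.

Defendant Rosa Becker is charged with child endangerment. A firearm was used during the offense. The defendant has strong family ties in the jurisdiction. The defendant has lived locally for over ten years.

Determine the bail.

$48,825

Base amounts from the schedule: child endangerment $77,500.
Single charge. Combined base = $77,500.
Continuous local residence of ten or more years (−$23,250 flat): $77,500 − $23,250 = $54,250.
Net percentage adjustment: +20% −30% = −10%. $54,250 × 0.9 = $48,825.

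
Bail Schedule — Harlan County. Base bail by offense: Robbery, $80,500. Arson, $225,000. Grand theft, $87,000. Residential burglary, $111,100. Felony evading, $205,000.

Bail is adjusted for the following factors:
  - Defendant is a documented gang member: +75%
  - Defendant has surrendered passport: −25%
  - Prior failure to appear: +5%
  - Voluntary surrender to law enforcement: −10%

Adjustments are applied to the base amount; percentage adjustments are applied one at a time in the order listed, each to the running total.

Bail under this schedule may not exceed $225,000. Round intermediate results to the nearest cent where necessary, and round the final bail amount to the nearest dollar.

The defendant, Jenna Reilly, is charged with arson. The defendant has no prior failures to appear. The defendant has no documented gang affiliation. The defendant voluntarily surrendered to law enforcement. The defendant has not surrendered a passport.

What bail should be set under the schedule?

Base amounts from the schedule: arson $225,000.
Single charge. Combined base = $225,000.
Voluntary surrender to law enforcement (−10%): $225,000 × 0.9 = $202,500.
$202,500 is within the $225,000 maximum.

$202,500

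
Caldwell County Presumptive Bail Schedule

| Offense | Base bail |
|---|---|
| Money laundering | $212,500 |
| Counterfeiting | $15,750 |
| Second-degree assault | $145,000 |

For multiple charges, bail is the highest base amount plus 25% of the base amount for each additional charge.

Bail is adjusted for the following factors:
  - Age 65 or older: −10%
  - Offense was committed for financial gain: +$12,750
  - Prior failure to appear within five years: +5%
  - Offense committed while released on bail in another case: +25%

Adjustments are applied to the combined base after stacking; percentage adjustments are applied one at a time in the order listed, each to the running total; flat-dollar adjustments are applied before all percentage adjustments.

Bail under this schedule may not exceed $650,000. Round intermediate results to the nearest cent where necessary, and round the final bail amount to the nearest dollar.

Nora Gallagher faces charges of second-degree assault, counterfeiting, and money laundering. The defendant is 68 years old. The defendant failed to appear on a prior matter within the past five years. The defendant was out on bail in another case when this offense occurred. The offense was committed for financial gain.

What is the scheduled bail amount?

$313,548

Base amounts from the schedule: second-degree assault $145,000; counterfeiting $15,750; money laundering $212,500.
Stacking rule: highest base plus 25% of each additional charge. Highest is money laundering at $212,500. Additional: $145,000 × 25% = $36,250; $15,750 × 25% = $3,937.50. Combined base = $212,500 + $40,187.50 = $252,687.50.
Offense was committed for financial gain (+$12,750 flat): $252,687.50 + $12,750 = $265,437.50.
Age 65 or older (−10%): $265,437.50 × 0.9 = $238,893.75.
Prior failure to appear within five years (+5%): $238,893.75 × 1.05 = $250,838.44.
Offense committed while released on bail in another case (+25%): $250,838.44 × 1.25 = $313,548.05.
$313,548.05 is within the $650,000 maximum.
Rounded to the nearest dollar: $313,548.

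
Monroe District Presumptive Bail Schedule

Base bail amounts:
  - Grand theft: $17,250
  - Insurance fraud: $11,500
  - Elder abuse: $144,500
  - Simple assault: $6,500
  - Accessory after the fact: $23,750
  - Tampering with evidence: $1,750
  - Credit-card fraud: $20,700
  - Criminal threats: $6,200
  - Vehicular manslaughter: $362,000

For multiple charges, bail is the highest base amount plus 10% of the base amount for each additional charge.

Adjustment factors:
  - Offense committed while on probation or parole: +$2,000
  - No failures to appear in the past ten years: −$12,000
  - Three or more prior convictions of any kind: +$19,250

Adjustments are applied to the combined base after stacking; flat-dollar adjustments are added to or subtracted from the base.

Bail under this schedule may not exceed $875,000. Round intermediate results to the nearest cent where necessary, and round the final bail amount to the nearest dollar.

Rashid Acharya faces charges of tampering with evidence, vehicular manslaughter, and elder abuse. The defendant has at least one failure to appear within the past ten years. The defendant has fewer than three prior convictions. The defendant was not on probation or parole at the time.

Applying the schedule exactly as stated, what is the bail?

Base amounts from the schedule: tampering with evidence $1,750; vehicular manslaughter $362,000; elder abuse $144,500.
Stacking rule: highest base plus 10% of each additional charge. Highest is vehicular manslaughter at $362,000. Additional: $1,750 × 10% = $175; $144,500 × 10% = $14,450. Combined base = $362,000 + $14,625 = $376,625.
No adjustment factors apply to this defendant.
$376,625 is within the $875,000 maximum.

$376,625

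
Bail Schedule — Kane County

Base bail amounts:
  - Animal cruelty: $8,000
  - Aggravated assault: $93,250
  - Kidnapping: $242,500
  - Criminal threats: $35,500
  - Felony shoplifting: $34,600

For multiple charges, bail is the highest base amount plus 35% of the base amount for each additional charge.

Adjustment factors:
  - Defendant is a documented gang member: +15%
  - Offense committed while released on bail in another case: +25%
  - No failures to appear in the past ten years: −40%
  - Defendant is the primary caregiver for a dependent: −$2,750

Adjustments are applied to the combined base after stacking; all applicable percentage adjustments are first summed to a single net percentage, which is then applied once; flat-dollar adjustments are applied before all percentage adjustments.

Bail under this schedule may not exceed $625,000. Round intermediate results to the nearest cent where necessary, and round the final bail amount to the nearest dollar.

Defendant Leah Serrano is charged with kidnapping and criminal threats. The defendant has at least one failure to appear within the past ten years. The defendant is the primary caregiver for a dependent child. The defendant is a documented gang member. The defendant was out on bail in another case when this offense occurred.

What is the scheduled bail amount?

$353,045

Base amounts from the schedule: kidnapping $242,500; criminal threats $35,500.
Stacking rule: highest base plus 35% of each additional charge. Highest is kidnapping at $242,500. Additional: $35,500 × 35% = $12,425. Combined base = $242,500 + $12,425 = $254,925.
Defendant is the primary caregiver for a dependent (−$2,750 flat): $254,925 − $2,750 = $252,175.
Net percentage adjustment: +15% +25% = +40%. $252,175 × 1.4 = $353,045.
$353,045 is within the $625,000 maximum.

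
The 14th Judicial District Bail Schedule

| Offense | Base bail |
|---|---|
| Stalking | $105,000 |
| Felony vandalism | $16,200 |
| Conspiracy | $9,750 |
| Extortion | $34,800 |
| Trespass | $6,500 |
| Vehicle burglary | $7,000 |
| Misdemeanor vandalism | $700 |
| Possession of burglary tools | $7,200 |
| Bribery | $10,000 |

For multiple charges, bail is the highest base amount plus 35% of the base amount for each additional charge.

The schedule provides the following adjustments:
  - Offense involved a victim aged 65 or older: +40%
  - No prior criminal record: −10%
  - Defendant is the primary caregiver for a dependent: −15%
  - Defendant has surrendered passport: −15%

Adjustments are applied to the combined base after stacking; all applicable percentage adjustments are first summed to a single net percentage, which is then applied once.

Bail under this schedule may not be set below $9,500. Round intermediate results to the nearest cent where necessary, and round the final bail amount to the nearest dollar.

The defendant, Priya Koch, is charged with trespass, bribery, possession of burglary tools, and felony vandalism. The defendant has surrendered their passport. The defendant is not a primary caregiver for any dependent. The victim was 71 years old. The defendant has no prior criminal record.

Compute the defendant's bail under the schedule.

Base amounts from the schedule: trespass $6,500; bribery $10,000; possession of burglary tools $7,200; felony vandalism $16,200.
Stacking rule: highest base plus 35% of each additional charge. Highest is felony vandalism at $16,200. Additional: $6,500 × 35% = $2,275; $10,000 × 35% = $3,500; $7,200 × 35% = $2,520. Combined base = $16,200 + $8,295 = $24,495.
Net percentage adjustment: +40% −10% −15% = +15%. $24,495 × 1.15 = $28,169.25.
$28,169.25 is at or above the $9,500 minimum.
Rounded to the nearest dollar: $28,169.

$28,169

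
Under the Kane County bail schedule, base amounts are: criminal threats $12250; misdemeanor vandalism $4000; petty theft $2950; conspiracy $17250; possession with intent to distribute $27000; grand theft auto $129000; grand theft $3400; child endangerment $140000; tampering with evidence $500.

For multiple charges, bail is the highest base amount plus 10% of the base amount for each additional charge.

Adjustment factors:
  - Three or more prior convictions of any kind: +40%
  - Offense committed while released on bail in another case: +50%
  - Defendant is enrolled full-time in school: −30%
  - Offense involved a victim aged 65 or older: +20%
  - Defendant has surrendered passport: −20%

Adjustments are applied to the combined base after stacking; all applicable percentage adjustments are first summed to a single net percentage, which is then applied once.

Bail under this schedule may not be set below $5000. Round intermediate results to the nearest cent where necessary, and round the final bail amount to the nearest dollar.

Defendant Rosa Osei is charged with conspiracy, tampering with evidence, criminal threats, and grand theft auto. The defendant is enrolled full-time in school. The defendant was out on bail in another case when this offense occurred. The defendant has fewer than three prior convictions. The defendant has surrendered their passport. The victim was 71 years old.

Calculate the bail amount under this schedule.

Base amounts from the schedule: conspiracy $17250; tampering with evidence $500; criminal threats $12250; grand theft auto $129000.
Stacking rule: highest base plus 10% of each additional charge. Highest is grand theft auto at $129000. Additional: $17250 × 10% = $1725; $500 × 10% = $50; $12250 × 10% = $1225. Combined base = $129000 + $3000 = $132000.
Net percentage adjustment: +50% −30% +20% −20% = +20%. $132000 × 1.2 = $158400.
$158400 is at or above the $5000 minimum.

$158400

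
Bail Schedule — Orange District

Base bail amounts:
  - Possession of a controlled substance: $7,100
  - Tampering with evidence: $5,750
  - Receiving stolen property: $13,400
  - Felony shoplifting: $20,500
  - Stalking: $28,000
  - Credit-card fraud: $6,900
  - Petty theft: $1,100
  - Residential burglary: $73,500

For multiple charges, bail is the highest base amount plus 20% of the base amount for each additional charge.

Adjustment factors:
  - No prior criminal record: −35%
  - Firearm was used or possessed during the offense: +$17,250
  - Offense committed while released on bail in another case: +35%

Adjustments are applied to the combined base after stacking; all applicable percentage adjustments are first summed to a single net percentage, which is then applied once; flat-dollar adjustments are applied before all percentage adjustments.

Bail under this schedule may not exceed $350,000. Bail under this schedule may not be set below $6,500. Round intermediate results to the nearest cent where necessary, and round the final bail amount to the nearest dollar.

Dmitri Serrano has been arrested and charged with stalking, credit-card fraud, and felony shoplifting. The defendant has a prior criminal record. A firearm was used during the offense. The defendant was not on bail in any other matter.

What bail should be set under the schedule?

Base amounts from the schedule: stalking $28,000; credit-card fraud $6,900; felony shoplifting $20,500.
Stacking rule: highest base plus 20% of each additional charge. Highest is stalking at $28,000. Additional: $6,900 × 20% = $1,380; $20,500 × 20% = $4,100. Combined base = $28,000 + $5,480 = $33,480.
Firearm was used or possessed during the offense (+$17,250 flat): $33,480 + $17,250 = $50,730.
$50,730 is within the $350,000 maximum.
$50,730 is at or above the $6,500 minimum.

$50,730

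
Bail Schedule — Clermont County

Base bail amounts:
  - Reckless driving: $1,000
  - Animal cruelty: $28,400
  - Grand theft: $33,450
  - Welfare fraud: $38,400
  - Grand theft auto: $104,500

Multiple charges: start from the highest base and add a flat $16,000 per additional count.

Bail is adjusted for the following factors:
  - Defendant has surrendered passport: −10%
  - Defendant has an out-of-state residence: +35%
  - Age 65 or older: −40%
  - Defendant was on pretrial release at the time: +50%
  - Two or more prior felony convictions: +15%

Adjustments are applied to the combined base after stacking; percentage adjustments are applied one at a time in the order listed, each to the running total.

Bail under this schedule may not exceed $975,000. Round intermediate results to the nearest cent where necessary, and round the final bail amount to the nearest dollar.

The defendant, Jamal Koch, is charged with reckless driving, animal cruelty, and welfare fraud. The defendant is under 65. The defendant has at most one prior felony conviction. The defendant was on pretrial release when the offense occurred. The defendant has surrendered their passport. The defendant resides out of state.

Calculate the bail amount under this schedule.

$128,304

Base amounts from the schedule: reckless driving $1,000; animal cruelty $28,400; welfare fraud $38,400.
Stacking rule: highest base plus $16,000 per additional charge. Highest is welfare fraud at $38,400; 2 additional charges → +$32,000. Combined base = $70,400.
Defendant has surrendered passport (−10%): $70,400 × 0.9 = $63,360.
Defendant has an out-of-state residence (+35%): $63,360 × 1.35 = $85,536.
Defendant was on pretrial release at the time (+50%): $85,536 × 1.5 = $128,304.
$128,304 is within the $975,000 maximum.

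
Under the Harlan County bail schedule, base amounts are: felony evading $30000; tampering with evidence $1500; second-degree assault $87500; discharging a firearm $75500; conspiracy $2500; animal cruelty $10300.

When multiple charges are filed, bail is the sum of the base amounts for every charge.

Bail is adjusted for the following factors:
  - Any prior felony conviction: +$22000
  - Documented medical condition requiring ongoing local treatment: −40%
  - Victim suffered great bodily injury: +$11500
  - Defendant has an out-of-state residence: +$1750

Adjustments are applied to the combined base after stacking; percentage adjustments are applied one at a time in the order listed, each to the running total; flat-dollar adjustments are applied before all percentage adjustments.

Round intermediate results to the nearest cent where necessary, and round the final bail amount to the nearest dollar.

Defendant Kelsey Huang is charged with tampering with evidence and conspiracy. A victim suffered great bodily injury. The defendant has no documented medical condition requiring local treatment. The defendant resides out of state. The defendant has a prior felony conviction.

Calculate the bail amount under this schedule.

$39250

Base amounts from the schedule: tampering with evidence $1500; conspiracy $2500.
Stacking rule: sum of all bases. $1500 + $2500 = $4000.
Any prior felony conviction (+$22000 flat): $4000 + $22000 = $26000.
Victim suffered great bodily injury (+$11500 flat): $26000 + $11500 = $37500.
Defendant has an out-of-state residence (+$1750 flat): $37500 + $1750 = $39250.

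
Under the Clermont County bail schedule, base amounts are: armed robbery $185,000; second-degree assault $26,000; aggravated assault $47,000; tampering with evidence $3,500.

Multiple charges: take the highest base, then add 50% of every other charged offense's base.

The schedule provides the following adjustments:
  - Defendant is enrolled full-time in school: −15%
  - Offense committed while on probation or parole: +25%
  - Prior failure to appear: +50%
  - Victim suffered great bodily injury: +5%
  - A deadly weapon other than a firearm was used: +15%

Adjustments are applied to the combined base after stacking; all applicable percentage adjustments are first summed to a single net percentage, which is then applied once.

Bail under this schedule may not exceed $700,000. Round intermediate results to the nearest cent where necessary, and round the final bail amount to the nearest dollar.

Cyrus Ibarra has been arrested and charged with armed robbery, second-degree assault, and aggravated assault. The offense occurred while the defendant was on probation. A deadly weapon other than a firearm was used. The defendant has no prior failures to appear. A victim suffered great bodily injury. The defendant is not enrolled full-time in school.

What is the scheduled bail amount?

$321,175

Base amounts from the schedule: armed robbery $185,000; second-degree assault $26,000; aggravated assault $47,000.
Stacking rule: highest base plus 50% of each additional charge. Highest is armed robbery at $185,000. Additional: $26,000 × 50% = $13,000; $47,000 × 50% = $23,500. Combined base = $185,000 + $36,500 = $221,500.
Net percentage adjustment: +25% +5% +15% = +45%. $221,500 × 1.45 = $321,175.
$321,175 is within the $700,000 maximum.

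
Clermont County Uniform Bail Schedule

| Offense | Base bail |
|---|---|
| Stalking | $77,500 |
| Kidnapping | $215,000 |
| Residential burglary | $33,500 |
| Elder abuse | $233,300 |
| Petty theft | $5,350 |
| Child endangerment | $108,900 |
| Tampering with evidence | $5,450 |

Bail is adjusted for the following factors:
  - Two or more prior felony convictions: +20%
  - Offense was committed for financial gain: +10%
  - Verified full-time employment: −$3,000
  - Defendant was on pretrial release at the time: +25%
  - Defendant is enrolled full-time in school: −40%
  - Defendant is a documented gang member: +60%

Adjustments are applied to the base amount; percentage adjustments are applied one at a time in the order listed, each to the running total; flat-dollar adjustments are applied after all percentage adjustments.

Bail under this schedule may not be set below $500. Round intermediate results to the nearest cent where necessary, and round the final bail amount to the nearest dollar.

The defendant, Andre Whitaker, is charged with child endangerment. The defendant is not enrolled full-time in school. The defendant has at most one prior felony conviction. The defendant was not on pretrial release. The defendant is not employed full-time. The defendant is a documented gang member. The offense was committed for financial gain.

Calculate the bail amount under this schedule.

$191,664

Base amounts from the schedule: child endangerment $108,900.
Single charge. Combined base = $108,900.
Offense was committed for financial gain (+10%): $108,900 × 1.1 = $119,790.
Defendant is a documented gang member (+60%): $119,790 × 1.6 = $191,664.
$191,664 is at or above the $500 minimum.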